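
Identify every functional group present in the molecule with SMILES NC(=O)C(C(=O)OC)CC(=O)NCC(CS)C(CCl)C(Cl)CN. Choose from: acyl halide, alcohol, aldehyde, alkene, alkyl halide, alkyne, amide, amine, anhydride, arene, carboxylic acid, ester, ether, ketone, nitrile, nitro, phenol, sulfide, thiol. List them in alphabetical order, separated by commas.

alkyl halide, amide, amine, ester, thiol

Working along the chain:
  H2NCO: –C(=O)NH2: carbonyl C bonded to C and to N → amide (the N is not a separate amine).
  CH(COOCH3): pendant –COOCH3: carbonyl C bonded to C and –OCH3 → ester.
  CH2CONHCH2: –C(=O)–N– linkage → amide (the N is not an amine).
  CH(CH2SH): pendant –CH2SH → thiol.
  CH(CH2Cl): pendant –CH2X: halogen on sp³ carbon → alkyl halide.
  CH(Cl): halogen on an sp³ carbon → alkyl halide.
  CH2NH2: –NH2 on an sp³ carbon with no adjacent C=O → amine.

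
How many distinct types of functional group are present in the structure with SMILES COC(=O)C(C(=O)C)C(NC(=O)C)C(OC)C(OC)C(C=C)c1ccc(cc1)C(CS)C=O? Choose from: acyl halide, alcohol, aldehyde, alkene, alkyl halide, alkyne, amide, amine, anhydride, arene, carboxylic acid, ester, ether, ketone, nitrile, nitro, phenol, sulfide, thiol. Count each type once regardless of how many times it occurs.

CH3O–C(=O)–: carbonyl C bonded to C and to –OCH3 → ester (not ketone + ether).
pendant –COCH3: carbonyl C bonded to two carbons → ketone.
pendant –NHC(=O)CH3: N bonded to a carbonyl → amide (not amine).
pendant –OCH3: C–O–C with sp³ C, no adjacent C=O → ether.
pendant –OCH3: C–O–C with sp³ C, no adjacent C=O → ether.
pendant –CH=CH2: C=C double bond → alkene.
para-disubstituted benzene ring → arene.
pendant –CH2SH → thiol.
terminal –CHO: carbonyl C bonded to H and C → aldehyde.
Distinct types present: aldehyde, alkene, amide, arene, ester, ether, ketone, thiol.

8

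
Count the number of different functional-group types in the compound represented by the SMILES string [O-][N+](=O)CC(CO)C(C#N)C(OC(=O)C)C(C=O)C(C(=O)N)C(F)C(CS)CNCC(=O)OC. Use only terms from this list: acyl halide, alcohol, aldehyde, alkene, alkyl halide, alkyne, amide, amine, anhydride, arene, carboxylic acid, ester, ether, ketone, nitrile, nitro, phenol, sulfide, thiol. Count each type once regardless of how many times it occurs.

9

Working along the chain:
  O2NCH2: –NO2 on carbon → nitro group.
  CH(CH2OH): pendant –CH2OH on an sp³ backbone C → alcohol.
  CH(CN): pendant –C≡N: nitrile.
  CH(OCOCH3): pendant –OC(=O)CH3: an acyloxy group → ester.
  CH(CHO): pendant –CHO: carbonyl C bonded to C and H → aldehyde.
  CH(CONH2): pendant –CONH2: carbonyl C bonded to C and N → amide.
  CH(F): halogen on an sp³ carbon → alkyl halide.
  CH(CH2SH): pendant –CH2SH → thiol.
  CH2NHCH2: C–N–C with sp³ carbons and no adjacent C=O → amine (secondary).
  COOCH3: –C(=O)OCH3: carbonyl C bonded to C and to –OCH3 → ester (not ketone + ether).
Distinct types present: alcohol, aldehyde, alkyl halide, amide, amine, ester, nitrile, nitro, thiol.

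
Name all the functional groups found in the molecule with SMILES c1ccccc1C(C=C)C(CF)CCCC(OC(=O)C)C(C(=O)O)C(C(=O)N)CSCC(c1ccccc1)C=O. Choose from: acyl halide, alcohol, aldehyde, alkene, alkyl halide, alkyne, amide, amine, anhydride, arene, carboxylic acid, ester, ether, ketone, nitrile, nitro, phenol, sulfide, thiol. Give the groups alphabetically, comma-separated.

Working along the chain:
  C6H5: C6H5– phenyl ring → arene.
  CH(CH=CH2): pendant –CH=CH2: C=C double bond → alkene.
  CH(CH2F): pendant –CH2X: halogen on sp³ carbon → alkyl halide.
  CH(OCOCH3): pendant –OC(=O)CH3: an acyloxy group → ester.
  CH(COOH): pendant –COOH: carbonyl C bonded to C and –OH → carboxylic acid.
  CH(CONH2): pendant –CONH2: carbonyl C bonded to C and N → amide.
  CH2SCH2: C–S–C linkage → sulfide (thioether).
  CH(C6H5): pendant –C6H5: benzene ring → arene.
  CHO: terminal –CHO: carbonyl C bonded to H and C → aldehyde.

aldehyde, alkene, alkyl halide, amide, arene, carboxylic acid, ester, sulfide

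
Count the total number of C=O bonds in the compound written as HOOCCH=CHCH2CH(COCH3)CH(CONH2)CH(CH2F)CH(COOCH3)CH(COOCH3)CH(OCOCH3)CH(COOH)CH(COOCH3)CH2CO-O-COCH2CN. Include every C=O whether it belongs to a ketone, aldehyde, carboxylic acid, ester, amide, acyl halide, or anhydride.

HOOC: carboxylic acid, 1 C=O (running total 1).
CH(COCH3): ketone, 1 C=O (running total 2).
CH(CONH2): amide, 1 C=O (running total 3).
CH(COOCH3): ester, 1 C=O (running total 4).
CH(COOCH3): ester, 1 C=O (running total 5).
CH(OCOCH3): ester, 1 C=O (running total 6).
CH(COOH): carboxylic acid, 1 C=O (running total 7).
CH(COOCH3): ester, 1 C=O (running total 8).
CH2CO-O-COCH2: anhydride, 2 C=O (running total 10).

10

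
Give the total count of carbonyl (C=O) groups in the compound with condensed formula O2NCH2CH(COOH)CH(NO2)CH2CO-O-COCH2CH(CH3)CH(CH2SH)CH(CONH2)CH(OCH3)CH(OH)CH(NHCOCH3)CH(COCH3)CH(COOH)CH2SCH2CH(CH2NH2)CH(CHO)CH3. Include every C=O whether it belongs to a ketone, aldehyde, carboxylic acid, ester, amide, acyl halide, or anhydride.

8

CH(COOH): carboxylic acid, 1 C=O (running total 1).
CH2CO-O-COCH2: anhydride, 2 C=O (running total 3).
CH(CONH2): amide, 1 C=O (running total 4).
CH(NHCOCH3): amide, 1 C=O (running total 5).
CH(COCH3): ketone, 1 C=O (running total 6).
CH(COOH): carboxylic acid, 1 C=O (running total 7).
CH(CHO): aldehyde, 1 C=O (running total 8).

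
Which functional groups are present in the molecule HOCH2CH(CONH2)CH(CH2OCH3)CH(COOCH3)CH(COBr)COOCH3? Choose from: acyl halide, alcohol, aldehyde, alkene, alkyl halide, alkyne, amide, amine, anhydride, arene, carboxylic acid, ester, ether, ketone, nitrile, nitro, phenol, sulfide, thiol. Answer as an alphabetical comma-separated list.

acyl halide, alcohol, amide, ester, ether

HO– on an sp³ carbon → alcohol.
pendant –CONH2: carbonyl C bonded to C and N → amide.
pendant –CH2OCH3: C–O–C linkage → ether.
pendant –COOCH3: carbonyl C bonded to C and –OCH3 → ester.
pendant –C(=O)X: carbonyl C bonded to C and halogen → acyl halide.
–C(=O)OCH3: carbonyl C bonded to C and to –OCH3 → ester (not ketone + ether).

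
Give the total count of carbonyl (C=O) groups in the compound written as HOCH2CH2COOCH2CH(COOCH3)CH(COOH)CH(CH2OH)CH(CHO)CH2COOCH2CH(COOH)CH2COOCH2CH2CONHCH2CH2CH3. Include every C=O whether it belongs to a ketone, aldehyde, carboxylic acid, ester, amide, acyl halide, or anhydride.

8

CH2COOCH2: ester, 1 C=O (running total 1).
CH(COOCH3): ester, 1 C=O (running total 2).
CH(COOH): carboxylic acid, 1 C=O (running total 3).
CH(CHO): aldehyde, 1 C=O (running total 4).
CH2COOCH2: ester, 1 C=O (running total 5).
CH(COOH): carboxylic acid, 1 C=O (running total 6).
CH2COOCH2: ester, 1 C=O (running total 7).
CH2CONHCH2: amide, 1 C=O (running total 8).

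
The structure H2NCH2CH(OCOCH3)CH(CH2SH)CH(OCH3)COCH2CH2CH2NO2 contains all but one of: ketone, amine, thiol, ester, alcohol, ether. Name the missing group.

alcohol

ether: present (CH(OCH3) — pendant –OCH3: C–O–C with sp³ C, no adjacent C=O → ether).
ester: present (CH(OCOCH3) — pendant –OC(=O)CH3: an acyloxy group → ester).
ketone: present (CO — –C(=O)– with carbon on both sides → ketone).
amine: present (H2NCH2 — –NH2 on an sp³ carbon with no adjacent C=O → amine).
thiol: present (CH(CH2SH) — pendant –CH2SH → thiol).
alcohol: no segment matches this pattern.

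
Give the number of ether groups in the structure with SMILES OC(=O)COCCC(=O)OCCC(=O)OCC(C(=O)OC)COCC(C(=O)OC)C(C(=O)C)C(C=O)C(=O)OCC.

2

–COOH: carbonyl C bonded to –OH and C → carboxylic acid (the –OH is not a separate alcohol).
C–O–C with sp³ carbons on both sides and no adjacent C=O → ether.
–C(=O)–O–C with C on the carbonyl side → ester.
–C(=O)–O–C with C on the carbonyl side → ester.
pendant –COOCH3: carbonyl C bonded to C and –OCH3 → ester.
C–O–C with sp³ carbons on both sides and no adjacent C=O → ether.
pendant –COOCH3: carbonyl C bonded to C and –OCH3 → ester.
pendant –COCH3: carbonyl C bonded to two carbons → ketone.
pendant –CHO: carbonyl C bonded to C and H → aldehyde.
–C(=O)OCH2CH3: carbonyl C bonded to C and to –OEt → ester.
Ether appears at: CH2OCH2, CH2OCH2 → 2.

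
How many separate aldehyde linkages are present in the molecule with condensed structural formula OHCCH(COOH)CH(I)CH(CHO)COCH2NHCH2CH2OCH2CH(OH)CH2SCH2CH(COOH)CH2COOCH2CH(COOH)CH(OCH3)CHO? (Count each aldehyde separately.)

3

terminal –CHO: carbonyl C bonded to H and C → aldehyde.
pendant –COOH: carbonyl C bonded to C and –OH → carboxylic acid.
halogen on an sp³ carbon → alkyl halide.
pendant –CHO: carbonyl C bonded to C and H → aldehyde.
–C(=O)– with carbon on both sides → ketone.
C–N–C with sp³ carbons and no adjacent C=O → amine (secondary).
C–O–C with sp³ carbons on both sides and no adjacent C=O → ether.
–OH on an sp³ carbon → alcohol (secondary).
C–S–C linkage → sulfide (thioether).
pendant –COOH: carbonyl C bonded to C and –OH → carboxylic acid.
–C(=O)–O–C with C on the carbonyl side → ester.
pendant –COOH: carbonyl C bonded to C and –OH → carboxylic acid.
pendant –OCH3: C–O–C with sp³ C, no adjacent C=O → ether.
terminal –CHO: carbonyl C bonded to H and C → aldehyde.
Aldehyde appears at: OHC, CH(CHO), CHO → 3.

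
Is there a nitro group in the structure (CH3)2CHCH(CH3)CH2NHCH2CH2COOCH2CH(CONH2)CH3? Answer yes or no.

no

Working along the chain:
  CH2NHCH2: C–N–C with sp³ carbons and no adjacent C=O → amine (secondary).
  CH2COOCH2: –C(=O)–O–C with C on the carbonyl side → ester.
  CH(CONH2): pendant –CONH2: carbonyl C bonded to C and N → amide.
The groups actually present are: amide, amine, ester.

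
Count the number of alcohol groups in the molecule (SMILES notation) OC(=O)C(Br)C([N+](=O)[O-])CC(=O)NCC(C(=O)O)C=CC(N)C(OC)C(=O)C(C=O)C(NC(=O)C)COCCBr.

Reading the structure from left to right:
  HOOC: –COOH: carbonyl C bonded to –OH and C → carboxylic acid (the –OH is not a separate alcohol).
  CH(Br): halogen on an sp³ carbon → alkyl halide.
  CH(NO2): –NO2 on an sp³ carbon → nitro (the N=O is not a carbonyl).
  CH2CONHCH2: –C(=O)–N– linkage → amide (the N is not an amine).
  CH(COOH): pendant –COOH: carbonyl C bonded to C and –OH → carboxylic acid.
  CH=CH: C=C double bond → alkene.
  CH(NH2): –NH2 on an sp³ carbon with no adjacent C=O → amine.
  CH(OCH3): pendant –OCH3: C–O–C with sp³ C, no adjacent C=O → ether.
  CO: –C(=O)– with carbon on both sides → ketone.
  CH(CHO): pendant –CHO: carbonyl C bonded to C and H → aldehyde.
  CH(NHCOCH3): pendant –NHC(=O)CH3: N bonded to a carbonyl → amide (not amine).
  CH2OCH2: C–O–C with sp³ carbons on both sides and no adjacent C=O → ether.
  CH2Br: halogen on an sp³ carbon → alkyl halide.
No segment is a alcohol: HOOC is carboxylic acid, not alcohol; CH(COOH) is carboxylic acid, not alcohol; CH(OCH3) is ether, not alcohol. → 0.

0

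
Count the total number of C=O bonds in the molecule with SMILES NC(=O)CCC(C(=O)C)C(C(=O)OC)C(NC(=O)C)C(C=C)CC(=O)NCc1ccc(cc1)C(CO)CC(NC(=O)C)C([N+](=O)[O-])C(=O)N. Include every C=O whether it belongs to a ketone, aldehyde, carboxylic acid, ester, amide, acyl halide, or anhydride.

H2NCO: amide, 1 C=O (running total 1).
CH(COCH3): ketone, 1 C=O (running total 2).
CH(COOCH3): ester, 1 C=O (running total 3).
CH(NHCOCH3): amide, 1 C=O (running total 4).
CH2CONHCH2: amide, 1 C=O (running total 5).
CH(NHCOCH3): amide, 1 C=O (running total 6).
CONH2: amide, 1 C=O (running total 7).

7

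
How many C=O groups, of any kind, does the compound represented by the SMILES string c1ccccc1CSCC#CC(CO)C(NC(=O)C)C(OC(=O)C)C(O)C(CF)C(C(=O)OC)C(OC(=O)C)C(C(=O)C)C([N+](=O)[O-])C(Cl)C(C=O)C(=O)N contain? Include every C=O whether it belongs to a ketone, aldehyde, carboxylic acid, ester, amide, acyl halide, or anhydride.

CH(NHCOCH3): amide, 1 C=O (running total 1).
CH(OCOCH3): ester, 1 C=O (running total 2).
CH(COOCH3): ester, 1 C=O (running total 3).
CH(OCOCH3): ester, 1 C=O (running total 4).
CH(COCH3): ketone, 1 C=O (running total 5).
CH(CHO): aldehyde, 1 C=O (running total 6).
CONH2: amide, 1 C=O (running total 7).

7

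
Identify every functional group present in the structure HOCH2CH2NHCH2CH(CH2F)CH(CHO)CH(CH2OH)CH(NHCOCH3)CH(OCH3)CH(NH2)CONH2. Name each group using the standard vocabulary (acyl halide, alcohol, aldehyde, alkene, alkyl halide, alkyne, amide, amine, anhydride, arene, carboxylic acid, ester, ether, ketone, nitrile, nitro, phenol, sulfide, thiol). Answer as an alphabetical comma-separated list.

alcohol, aldehyde, alkyl halide, amide, amine, ether

Working along the chain:
  HOCH2: HO– on an sp³ carbon → alcohol.
  CH2NHCH2: C–N–C with sp³ carbons and no adjacent C=O → amine (secondary).
  CH(CH2F): pendant –CH2X: halogen on sp³ carbon → alkyl halide.
  CH(CHO): pendant –CHO: carbonyl C bonded to C and H → aldehyde.
  CH(CH2OH): pendant –CH2OH on an sp³ backbone C → alcohol.
  CH(NHCOCH3): pendant –NHC(=O)CH3: N bonded to a carbonyl → amide (not amine).
  CH(OCH3): pendant –OCH3: C–O–C with sp³ C, no adjacent C=O → ether.
  CH(NH2): –NH2 on an sp³ carbon with no adjacent C=O → amine.
  CONH2: –C(=O)NH2: carbonyl C bonded to C and to N → amide (the N is not a separate amine).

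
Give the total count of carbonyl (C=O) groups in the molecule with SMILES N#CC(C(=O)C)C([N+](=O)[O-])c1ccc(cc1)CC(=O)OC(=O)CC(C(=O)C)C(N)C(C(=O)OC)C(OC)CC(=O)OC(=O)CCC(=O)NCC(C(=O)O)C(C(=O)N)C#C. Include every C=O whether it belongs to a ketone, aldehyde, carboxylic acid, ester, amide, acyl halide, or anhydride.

CH(COCH3): ketone, 1 C=O (running total 1).
CH2CO-O-COCH2: anhydride, 2 C=O (running total 3).
CH(COCH3): ketone, 1 C=O (running total 4).
CH(COOCH3): ester, 1 C=O (running total 5).
CH2CO-O-COCH2: anhydride, 2 C=O (running total 7).
CH2CONHCH2: amide, 1 C=O (running total 8).
CH(COOH): carboxylic acid, 1 C=O (running total 9).
CH(CONH2): amide, 1 C=O (running total 10).

10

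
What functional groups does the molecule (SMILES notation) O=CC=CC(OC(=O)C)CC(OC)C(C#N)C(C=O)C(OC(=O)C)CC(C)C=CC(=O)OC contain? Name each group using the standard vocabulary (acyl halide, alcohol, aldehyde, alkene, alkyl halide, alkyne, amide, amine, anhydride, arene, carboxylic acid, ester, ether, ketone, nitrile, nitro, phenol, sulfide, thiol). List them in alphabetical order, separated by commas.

aldehyde, alkene, ester, ether, nitrile

Working along the chain:
  OHC: terminal –CHO: carbonyl C bonded to H and C → aldehyde.
  CH=CH: C=C double bond → alkene.
  CH(OCOCH3): pendant –OC(=O)CH3: an acyloxy group → ester.
  CH(OCH3): pendant –OCH3: C–O–C with sp³ C, no adjacent C=O → ether.
  CH(CN): pendant –C≡N: nitrile.
  CH(CHO): pendant –CHO: carbonyl C bonded to C and H → aldehyde.
  CH(OCOCH3): pendant –OC(=O)CH3: an acyloxy group → ester.
  CH=CH: C=C double bond → alkene.
  COOCH3: –C(=O)OCH3: carbonyl C bonded to C and to –OCH3 → ester (not ketone + ether).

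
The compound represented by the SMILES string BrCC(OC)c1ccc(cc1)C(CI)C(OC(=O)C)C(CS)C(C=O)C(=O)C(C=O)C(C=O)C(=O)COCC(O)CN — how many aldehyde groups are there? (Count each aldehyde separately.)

3

halogen on an sp³ carbon → alkyl halide.
pendant –OCH3: C–O–C with sp³ C, no adjacent C=O → ether.
para-disubstituted benzene ring → arene.
pendant –CH2X: halogen on sp³ carbon → alkyl halide.
pendant –OC(=O)CH3: an acyloxy group → ester.
pendant –CH2SH → thiol.
pendant –CHO: carbonyl C bonded to C and H → aldehyde.
–C(=O)– with carbon on both sides → ketone.
pendant –CHO: carbonyl C bonded to C and H → aldehyde.
pendant –CHO: carbonyl C bonded to C and H → aldehyde.
–C(=O)– with carbon on both sides → ketone.
C–O–C with sp³ carbons on both sides and no adjacent C=O → ether.
–OH on an sp³ carbon → alcohol (secondary).
–NH2 on an sp³ carbon with no adjacent C=O → amine.
Aldehyde appears at: CH(CHO), CH(CHO), CH(CHO) → 3.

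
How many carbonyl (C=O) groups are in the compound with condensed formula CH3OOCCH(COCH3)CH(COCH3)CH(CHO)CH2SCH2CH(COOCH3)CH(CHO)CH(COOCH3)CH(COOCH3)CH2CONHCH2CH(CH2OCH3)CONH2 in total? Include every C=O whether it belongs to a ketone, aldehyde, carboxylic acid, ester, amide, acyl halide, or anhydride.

10

CH3OOC: ester, 1 C=O (running total 1).
CH(COCH3): ketone, 1 C=O (running total 2).
CH(COCH3): ketone, 1 C=O (running total 3).
CH(CHO): aldehyde, 1 C=O (running total 4).
CH(COOCH3): ester, 1 C=O (running total 5).
CH(CHO): aldehyde, 1 C=O (running total 6).
CH(COOCH3): ester, 1 C=O (running total 7).
CH(COOCH3): ester, 1 C=O (running total 8).
CH2CONHCH2: amide, 1 C=O (running total 9).
CONH2: amide, 1 C=O (running total 10).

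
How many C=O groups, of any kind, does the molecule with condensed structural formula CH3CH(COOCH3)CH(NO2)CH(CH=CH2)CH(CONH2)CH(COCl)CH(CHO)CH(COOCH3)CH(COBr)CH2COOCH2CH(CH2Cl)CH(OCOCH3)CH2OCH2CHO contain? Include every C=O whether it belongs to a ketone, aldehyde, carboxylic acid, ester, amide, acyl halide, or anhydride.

CH(COOCH3): ester, 1 C=O (running total 1).
CH(CONH2): amide, 1 C=O (running total 2).
CH(COCl): acyl halide, 1 C=O (running total 3).
CH(CHO): aldehyde, 1 C=O (running total 4).
CH(COOCH3): ester, 1 C=O (running total 5).
CH(COBr): acyl halide, 1 C=O (running total 6).
CH2COOCH2: ester, 1 C=O (running total 7).
CH(OCOCH3): ester, 1 C=O (running total 8).
CHO: aldehyde, 1 C=O (running total 9).

9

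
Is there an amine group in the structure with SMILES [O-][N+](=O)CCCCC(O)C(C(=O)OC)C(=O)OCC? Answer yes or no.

no

–NO2 on carbon → nitro group.
–OH on an sp³ carbon → alcohol (secondary).
pendant –COOCH3: carbonyl C bonded to C and –OCH3 → ester.
–C(=O)OCH2CH3: carbonyl C bonded to C and to –OEt → ester.
The groups actually present are: alcohol, ester, nitro.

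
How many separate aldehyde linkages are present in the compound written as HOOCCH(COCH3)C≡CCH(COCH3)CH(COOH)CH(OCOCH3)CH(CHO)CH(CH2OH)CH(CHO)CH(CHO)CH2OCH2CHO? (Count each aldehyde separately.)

4

–COOH: carbonyl C bonded to –OH and C → carboxylic acid (the –OH is not a separate alcohol).
pendant –COCH3: carbonyl C bonded to two carbons → ketone.
C≡C triple bond → alkyne.
pendant –COCH3: carbonyl C bonded to two carbons → ketone.
pendant –COOH: carbonyl C bonded to C and –OH → carboxylic acid.
pendant –OC(=O)CH3: an acyloxy group → ester.
pendant –CHO: carbonyl C bonded to C and H → aldehyde.
pendant –CH2OH on an sp³ backbone C → alcohol.
pendant –CHO: carbonyl C bonded to C and H → aldehyde.
pendant –CHO: carbonyl C bonded to C and H → aldehyde.
C–O–C with sp³ carbons on both sides and no adjacent C=O → ether.
terminal –CHO: carbonyl C bonded to H and C → aldehyde.
Aldehyde appears at: CH(CHO), CH(CHO), CH(CHO), CHO → 4.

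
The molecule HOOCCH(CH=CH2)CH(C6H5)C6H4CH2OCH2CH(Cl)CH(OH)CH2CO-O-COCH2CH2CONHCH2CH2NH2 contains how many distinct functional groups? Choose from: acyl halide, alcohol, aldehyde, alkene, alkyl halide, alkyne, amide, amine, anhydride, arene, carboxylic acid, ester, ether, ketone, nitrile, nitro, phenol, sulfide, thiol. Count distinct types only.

Working along the chain:
  HOOC: –COOH: carbonyl C bonded to –OH and C → carboxylic acid (the –OH is not a separate alcohol).
  CH(CH=CH2): pendant –CH=CH2: C=C double bond → alkene.
  CH(C6H5): pendant –C6H5: benzene ring → arene.
  C6H4: para-disubstituted benzene ring → arene.
  CH2OCH2: C–O–C with sp³ carbons on both sides and no adjacent C=O → ether.
  CH(Cl): halogen on an sp³ carbon → alkyl halide.
  CH(OH): –OH on an sp³ carbon → alcohol (secondary).
  CH2CO-O-COCH2: two acyl groups sharing one oxygen, –C(=O)–O–C(=O)– → anhydride.
  CH2CONHCH2: –C(=O)–N– linkage → amide (the N is not an amine).
  CH2NH2: –NH2 on an sp³ carbon with no adjacent C=O → amine.
Distinct types present: alcohol, alkene, alkyl halide, amide, amine, anhydride, arene, carboxylic acid, ether.

9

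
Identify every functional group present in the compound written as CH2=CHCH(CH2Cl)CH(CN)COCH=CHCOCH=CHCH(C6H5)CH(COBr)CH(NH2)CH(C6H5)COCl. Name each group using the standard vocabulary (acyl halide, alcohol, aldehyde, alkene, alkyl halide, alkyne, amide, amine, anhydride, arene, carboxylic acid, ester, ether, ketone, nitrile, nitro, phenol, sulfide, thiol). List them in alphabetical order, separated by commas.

acyl halide, alkene, alkyl halide, amine, arene, ketone, nitrile

Working along the chain:
  CH2=CH: C=C double bond → alkene.
  CH(CH2Cl): pendant –CH2X: halogen on sp³ carbon → alkyl halide.
  CH(CN): pendant –C≡N: nitrile.
  CO: –C(=O)– with carbon on both sides → ketone.
  CH=CH: C=C double bond → alkene.
  CO: –C(=O)– with carbon on both sides → ketone.
  CH=CH: C=C double bond → alkene.
  CH(C6H5): pendant –C6H5: benzene ring → arene.
  CH(COBr): pendant –C(=O)X: carbonyl C bonded to C and halogen → acyl halide.
  CH(NH2): –NH2 on an sp³ carbon with no adjacent C=O → amine.
  CH(C6H5): pendant –C6H5: benzene ring → arene.
  COCl: –C(=O)Cl: carbonyl C bonded to C and to a halogen → acyl halide (not alkyl halide).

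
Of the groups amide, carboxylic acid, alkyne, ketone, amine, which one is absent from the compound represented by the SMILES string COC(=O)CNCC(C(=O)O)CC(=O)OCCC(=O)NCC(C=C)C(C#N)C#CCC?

amide: present (CH2CONHCH2 — –C(=O)–N– linkage → amide (the N is not an amine)).
carboxylic acid: present (CH(COOH) — pendant –COOH: carbonyl C bonded to C and –OH → carboxylic acid).
amine: present (CH2NHCH2 — C–N–C with sp³ carbons and no adjacent C=O → amine (secondary)).
alkyne: present (C≡C — C≡C triple bond → alkyne).
ketone: absent. In each of CH3OOC and CH2COOCH2, the C=O is bonded to an –O–C group, which defines an ester, not a ketone. In CH2CONHCH2, the C=O is bonded to nitrogen, which defines an amide, not a ketone. In CH(COOH), the C=O bears an –OH, making it a carboxylic acid rather than a ketone.

ketone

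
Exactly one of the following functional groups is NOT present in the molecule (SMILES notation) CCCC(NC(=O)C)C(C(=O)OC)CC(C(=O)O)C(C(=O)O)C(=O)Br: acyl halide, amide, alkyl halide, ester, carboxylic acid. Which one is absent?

alkyl halide

amide: present (CH(NHCOCH3) — pendant –NHC(=O)CH3: N bonded to a carbonyl → amide (not amine)).
carboxylic acid: present (CH(COOH) — pendant –COOH: carbonyl C bonded to C and –OH → carboxylic acid).
ester: present (CH(COOCH3) — pendant –COOCH3: carbonyl C bonded to C and –OCH3 → ester).
acyl halide: present (COBr — –C(=O)Br: carbonyl C bonded to C and to a halogen → acyl halide (not alkyl halide)).
alkyl halide: absent. In COBr, the halogen is on a carbonyl carbon, which makes it an acyl halide, not an alkyl halide.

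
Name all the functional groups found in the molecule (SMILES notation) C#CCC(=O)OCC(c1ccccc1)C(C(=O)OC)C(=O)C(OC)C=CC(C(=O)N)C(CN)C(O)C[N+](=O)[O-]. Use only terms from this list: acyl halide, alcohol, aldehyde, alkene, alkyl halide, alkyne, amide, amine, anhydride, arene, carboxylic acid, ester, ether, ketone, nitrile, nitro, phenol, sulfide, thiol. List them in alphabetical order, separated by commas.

C≡C triple bond → alkyne.
–C(=O)–O–C with C on the carbonyl side → ester.
pendant –C6H5: benzene ring → arene.
pendant –COOCH3: carbonyl C bonded to C and –OCH3 → ester.
–C(=O)– with carbon on both sides → ketone.
pendant –OCH3: C–O–C with sp³ C, no adjacent C=O → ether.
C=C double bond → alkene.
pendant –CONH2: carbonyl C bonded to C and N → amide.
pendant –CH2NH2: N on sp³ C, no adjacent C=O → amine.
–OH on an sp³ carbon → alcohol (secondary).
–NO2 on carbon → nitro group.

alcohol, alkene, alkyne, amide, amine, arene, ester, ether, ketone, nitro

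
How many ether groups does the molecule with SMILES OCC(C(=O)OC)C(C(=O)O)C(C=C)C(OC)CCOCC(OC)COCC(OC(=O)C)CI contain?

Taking each segment in turn:
  HOCH2: HO– on an sp³ carbon → alcohol.
  CH(COOCH3): pendant –COOCH3: carbonyl C bonded to C and –OCH3 → ester.
  CH(COOH): pendant –COOH: carbonyl C bonded to C and –OH → carboxylic acid.
  CH(CH=CH2): pendant –CH=CH2: C=C double bond → alkene.
  CH(OCH3): pendant –OCH3: C–O–C with sp³ C, no adjacent C=O → ether.
  CH2OCH2: C–O–C with sp³ carbons on both sides and no adjacent C=O → ether.
  CH(OCH3): pendant –OCH3: C–O–C with sp³ C, no adjacent C=O → ether.
  CH2OCH2: C–O–C with sp³ carbons on both sides and no adjacent C=O → ether.
  CH(OCOCH3): pendant –OC(=O)CH3: an acyloxy group → ester.
  CH2I: halogen on an sp³ carbon → alkyl halide.
Ether appears at: CH(OCH3), CH2OCH2, CH(OCH3), CH2OCH2 → 4.

4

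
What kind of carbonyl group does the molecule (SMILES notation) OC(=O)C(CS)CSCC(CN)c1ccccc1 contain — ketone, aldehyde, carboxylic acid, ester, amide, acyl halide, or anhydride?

The carbonyl is in the HOOC segment: –COOH: carbonyl C bonded to –OH and C → carboxylic acid (the –OH is not a separate alcohol).

carboxylic acid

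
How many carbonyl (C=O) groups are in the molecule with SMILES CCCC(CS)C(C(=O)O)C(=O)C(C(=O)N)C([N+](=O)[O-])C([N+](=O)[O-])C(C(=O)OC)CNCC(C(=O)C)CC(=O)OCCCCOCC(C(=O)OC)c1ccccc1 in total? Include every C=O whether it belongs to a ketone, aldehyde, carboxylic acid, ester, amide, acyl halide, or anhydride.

7

CH(COOH): carboxylic acid, 1 C=O (running total 1).
CO: ketone, 1 C=O (running total 2).
CH(CONH2): amide, 1 C=O (running total 3).
CH(COOCH3): ester, 1 C=O (running total 4).
CH(COCH3): ketone, 1 C=O (running total 5).
CH2COOCH2: ester, 1 C=O (running total 6).
CH(COOCH3): ester, 1 C=O (running total 7).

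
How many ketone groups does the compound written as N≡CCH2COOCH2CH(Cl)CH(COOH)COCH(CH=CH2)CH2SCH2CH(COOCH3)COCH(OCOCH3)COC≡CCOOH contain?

Working along the chain:
  N≡C: N≡C–: carbon triple-bonded to nitrogen → nitrile.
  CH2COOCH2: –C(=O)–O–C with C on the carbonyl side → ester.
  CH(Cl): halogen on an sp³ carbon → alkyl halide.
  CH(COOH): pendant –COOH: carbonyl C bonded to C and –OH → carboxylic acid.
  CO: –C(=O)– with carbon on both sides → ketone.
  CH(CH=CH2): pendant –CH=CH2: C=C double bond → alkene.
  CH2SCH2: C–S–C linkage → sulfide (thioether).
  CH(COOCH3): pendant –COOCH3: carbonyl C bonded to C and –OCH3 → ester.
  CO: –C(=O)– with carbon on both sides → ketone.
  CH(OCOCH3): pendant –OC(=O)CH3: an acyloxy group → ester.
  CO: –C(=O)– with carbon on both sides → ketone.
  C≡C: C≡C triple bond → alkyne.
  COOH: –COOH: carbonyl C bonded to –OH and C → carboxylic acid (the –OH is not a separate alcohol).
Ketone appears at: CO, CO, CO → 3.

3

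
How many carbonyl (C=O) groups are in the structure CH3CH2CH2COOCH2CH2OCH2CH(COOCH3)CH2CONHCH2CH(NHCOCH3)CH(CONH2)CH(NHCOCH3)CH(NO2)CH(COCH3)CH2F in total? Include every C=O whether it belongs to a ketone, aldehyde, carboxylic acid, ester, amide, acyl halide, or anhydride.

7

CH2COOCH2: ester, 1 C=O (running total 1).
CH(COOCH3): ester, 1 C=O (running total 2).
CH2CONHCH2: amide, 1 C=O (running total 3).
CH(NHCOCH3): amide, 1 C=O (running total 4).
CH(CONH2): amide, 1 C=O (running total 5).
CH(NHCOCH3): amide, 1 C=O (running total 6).
CH(COCH3): ketone, 1 C=O (running total 7).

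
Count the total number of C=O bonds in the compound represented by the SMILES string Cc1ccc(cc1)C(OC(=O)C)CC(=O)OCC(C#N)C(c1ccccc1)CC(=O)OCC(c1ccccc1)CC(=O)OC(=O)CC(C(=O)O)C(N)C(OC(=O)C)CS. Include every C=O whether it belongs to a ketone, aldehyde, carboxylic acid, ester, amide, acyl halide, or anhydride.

7

CH(OCOCH3): ester, 1 C=O (running total 1).
CH2COOCH2: ester, 1 C=O (running total 2).
CH2COOCH2: ester, 1 C=O (running total 3).
CH2CO-O-COCH2: anhydride, 2 C=O (running total 5).
CH(COOH): carboxylic acid, 1 C=O (running total 6).
CH(OCOCH3): ester, 1 C=O (running total 7).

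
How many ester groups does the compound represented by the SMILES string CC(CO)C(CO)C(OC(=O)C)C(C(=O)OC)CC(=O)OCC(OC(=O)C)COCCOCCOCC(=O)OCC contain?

Working along the chain:
  CH(CH2OH): pendant –CH2OH on an sp³ backbone C → alcohol.
  CH(CH2OH): pendant –CH2OH on an sp³ backbone C → alcohol.
  CH(OCOCH3): pendant –OC(=O)CH3: an acyloxy group → ester.
  CH(COOCH3): pendant –COOCH3: carbonyl C bonded to C and –OCH3 → ester.
  CH2COOCH2: –C(=O)–O–C with C on the carbonyl side → ester.
  CH(OCOCH3): pendant –OC(=O)CH3: an acyloxy group → ester.
  CH2OCH2: C–O–C with sp³ carbons on both sides and no adjacent C=O → ether.
  CH2OCH2: C–O–C with sp³ carbons on both sides and no adjacent C=O → ether.
  CH2OCH2: C–O–C with sp³ carbons on both sides and no adjacent C=O → ether.
  COOCH2CH3: –C(=O)OCH2CH3: carbonyl C bonded to C and to –OEt → ester.
Ester appears at: CH(OCOCH3), CH(COOCH3), CH2COOCH2, CH(OCOCH3), COOCH2CH3 → 5.

5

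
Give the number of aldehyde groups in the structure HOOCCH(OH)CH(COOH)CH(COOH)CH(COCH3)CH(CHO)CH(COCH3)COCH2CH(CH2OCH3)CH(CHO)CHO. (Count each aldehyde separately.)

3

Taking each segment in turn:
  HOOC: –COOH: carbonyl C bonded to –OH and C → carboxylic acid (the –OH is not a separate alcohol).
  CH(OH): –OH on an sp³ carbon → alcohol (secondary).
  CH(COOH): pendant –COOH: carbonyl C bonded to C and –OH → carboxylic acid.
  CH(COOH): pendant –COOH: carbonyl C bonded to C and –OH → carboxylic acid.
  CH(COCH3): pendant –COCH3: carbonyl C bonded to two carbons → ketone.
  CH(CHO): pendant –CHO: carbonyl C bonded to C and H → aldehyde.
  CH(COCH3): pendant –COCH3: carbonyl C bonded to two carbons → ketone.
  CO: –C(=O)– with carbon on both sides → ketone.
  CH(CH2OCH3): pendant –CH2OCH3: C–O–C linkage → ether.
  CH(CHO): pendant –CHO: carbonyl C bonded to C and H → aldehyde.
  CHO: terminal –CHO: carbonyl C bonded to H and C → aldehyde.
Aldehyde appears at: CH(CHO), CH(CHO), CHO → 3.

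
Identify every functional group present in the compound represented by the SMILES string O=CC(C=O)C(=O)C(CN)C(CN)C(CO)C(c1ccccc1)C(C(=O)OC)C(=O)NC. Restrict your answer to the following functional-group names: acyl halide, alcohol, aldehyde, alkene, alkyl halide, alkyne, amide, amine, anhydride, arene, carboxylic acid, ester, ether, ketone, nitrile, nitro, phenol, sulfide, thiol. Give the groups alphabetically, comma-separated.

Taking each segment in turn:
  OHC: terminal –CHO: carbonyl C bonded to H and C → aldehyde.
  CH(CHO): pendant –CHO: carbonyl C bonded to C and H → aldehyde.
  CO: –C(=O)– with carbon on both sides → ketone.
  CH(CH2NH2): pendant –CH2NH2: N on sp³ C, no adjacent C=O → amine.
  CH(CH2NH2): pendant –CH2NH2: N on sp³ C, no adjacent C=O → amine.
  CH(CH2OH): pendant –CH2OH on an sp³ backbone C → alcohol.
  CH(C6H5): pendant –C6H5: benzene ring → arene.
  CH(COOCH3): pendant –COOCH3: carbonyl C bonded to C and –OCH3 → ester.
  CONHCH3: –C(=O)NHCH3: carbonyl C bonded to C and to N → amide (the N is not an amine).

alcohol, aldehyde, amide, amine, arene, ester, ketone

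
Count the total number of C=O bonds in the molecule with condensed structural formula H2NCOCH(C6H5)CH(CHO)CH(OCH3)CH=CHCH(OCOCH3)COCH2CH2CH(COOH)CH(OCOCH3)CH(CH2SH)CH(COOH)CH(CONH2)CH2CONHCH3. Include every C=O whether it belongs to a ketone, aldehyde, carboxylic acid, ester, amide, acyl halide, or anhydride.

9

H2NCO: amide, 1 C=O (running total 1).
CH(CHO): aldehyde, 1 C=O (running total 2).
CH(OCOCH3): ester, 1 C=O (running total 3).
CO: ketone, 1 C=O (running total 4).
CH(COOH): carboxylic acid, 1 C=O (running total 5).
CH(OCOCH3): ester, 1 C=O (running total 6).
CH(COOH): carboxylic acid, 1 C=O (running total 7).
CH(CONH2): amide, 1 C=O (running total 8).
CONHCH3: amide, 1 C=O (running total 9).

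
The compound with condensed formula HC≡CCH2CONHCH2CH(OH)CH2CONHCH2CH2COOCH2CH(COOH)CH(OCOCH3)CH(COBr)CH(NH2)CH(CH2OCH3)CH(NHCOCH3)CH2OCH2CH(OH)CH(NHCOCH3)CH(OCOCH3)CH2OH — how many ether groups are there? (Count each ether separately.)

C≡C triple bond → alkyne.
–C(=O)–N– linkage → amide (the N is not an amine).
–OH on an sp³ carbon → alcohol (secondary).
–C(=O)–N– linkage → amide (the N is not an amine).
–C(=O)–O–C with C on the carbonyl side → ester.
pendant –COOH: carbonyl C bonded to C and –OH → carboxylic acid.
pendant –OC(=O)CH3: an acyloxy group → ester.
pendant –C(=O)X: carbonyl C bonded to C and halogen → acyl halide.
–NH2 on an sp³ carbon with no adjacent C=O → amine.
pendant –CH2OCH3: C–O–C linkage → ether.
pendant –NHC(=O)CH3: N bonded to a carbonyl → amide (not amine).
C–O–C with sp³ carbons on both sides and no adjacent C=O → ether.
–OH on an sp³ carbon → alcohol (secondary).
pendant –NHC(=O)CH3: N bonded to a carbonyl → amide (not amine).
pendant –OC(=O)CH3: an acyloxy group → ester.
–OH on an sp³ carbon → alcohol.
Ether appears at: CH(CH2OCH3), CH2OCH2 → 2.

2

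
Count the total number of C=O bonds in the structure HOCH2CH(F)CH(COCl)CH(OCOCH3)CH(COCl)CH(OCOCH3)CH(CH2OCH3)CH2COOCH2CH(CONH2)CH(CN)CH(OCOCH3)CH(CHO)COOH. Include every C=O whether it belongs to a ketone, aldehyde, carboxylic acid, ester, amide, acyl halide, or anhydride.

CH(COCl): acyl halide, 1 C=O (running total 1).
CH(OCOCH3): ester, 1 C=O (running total 2).
CH(COCl): acyl halide, 1 C=O (running total 3).
CH(OCOCH3): ester, 1 C=O (running total 4).
CH2COOCH2: ester, 1 C=O (running total 5).
CH(CONH2): amide, 1 C=O (running total 6).
CH(OCOCH3): ester, 1 C=O (running total 7).
CH(CHO): aldehyde, 1 C=O (running total 8).
COOH: carboxylic acid, 1 C=O (running total 9).

9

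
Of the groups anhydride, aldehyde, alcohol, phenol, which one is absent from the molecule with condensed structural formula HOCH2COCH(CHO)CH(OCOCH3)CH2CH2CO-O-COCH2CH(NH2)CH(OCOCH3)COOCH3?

anhydride: present (CH2CO-O-COCH2 — two acyl groups sharing one oxygen, –C(=O)–O–C(=O)– → anhydride).
aldehyde: present (CH(CHO) — pendant –CHO: carbonyl C bonded to C and H → aldehyde).
alcohol: present (HOCH2 — HO– on an sp³ carbon → alcohol).
phenol: absent. In HOCH2, the –OH is on an sp³ carbon, not on an aromatic ring, so it is an alcohol.

phenol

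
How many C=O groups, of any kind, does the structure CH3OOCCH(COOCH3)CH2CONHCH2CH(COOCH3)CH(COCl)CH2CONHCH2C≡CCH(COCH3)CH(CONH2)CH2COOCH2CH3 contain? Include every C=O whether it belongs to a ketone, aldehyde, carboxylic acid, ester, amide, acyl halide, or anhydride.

CH3OOC: ester, 1 C=O (running total 1).
CH(COOCH3): ester, 1 C=O (running total 2).
CH2CONHCH2: amide, 1 C=O (running total 3).
CH(COOCH3): ester, 1 C=O (running total 4).
CH(COCl): acyl halide, 1 C=O (running total 5).
CH2CONHCH2: amide, 1 C=O (running total 6).
CH(COCH3): ketone, 1 C=O (running total 7).
CH(CONH2): amide, 1 C=O (running total 8).
CH2COOCH2: ester, 1 C=O (running total 9).

9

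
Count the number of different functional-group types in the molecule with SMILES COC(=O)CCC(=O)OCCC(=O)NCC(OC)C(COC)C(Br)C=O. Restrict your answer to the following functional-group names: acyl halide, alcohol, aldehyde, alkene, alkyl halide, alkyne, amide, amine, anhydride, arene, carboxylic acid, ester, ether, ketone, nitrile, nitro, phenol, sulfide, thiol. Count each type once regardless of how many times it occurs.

5

CH3O–C(=O)–: carbonyl C bonded to C and to –OCH3 → ester (not ketone + ether).
–C(=O)–O–C with C on the carbonyl side → ester.
–C(=O)–N– linkage → amide (the N is not an amine).
pendant –OCH3: C–O–C with sp³ C, no adjacent C=O → ether.
pendant –CH2OCH3: C–O–C linkage → ether.
halogen on an sp³ carbon → alkyl halide.
terminal –CHO: carbonyl C bonded to H and C → aldehyde.
Distinct types present: aldehyde, alkyl halide, amide, ester, ether.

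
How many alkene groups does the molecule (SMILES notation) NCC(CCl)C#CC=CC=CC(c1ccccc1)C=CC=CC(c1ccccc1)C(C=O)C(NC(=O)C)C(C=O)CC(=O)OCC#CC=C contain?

Reading the structure from left to right:
  H2NCH2: –NH2 on an sp³ carbon with no adjacent C=O → amine.
  CH(CH2Cl): pendant –CH2X: halogen on sp³ carbon → alkyl halide.
  C≡C: C≡C triple bond → alkyne.
  CH=CH: C=C double bond → alkene.
  CH=CH: C=C double bond → alkene.
  CH(C6H5): pendant –C6H5: benzene ring → arene.
  CH=CH: C=C double bond → alkene.
  CH=CH: C=C double bond → alkene.
  CH(C6H5): pendant –C6H5: benzene ring → arene.
  CH(CHO): pendant –CHO: carbonyl C bonded to C and H → aldehyde.
  CH(NHCOCH3): pendant –NHC(=O)CH3: N bonded to a carbonyl → amide (not amine).
  CH(CHO): pendant –CHO: carbonyl C bonded to C and H → aldehyde.
  CH2COOCH2: –C(=O)–O–C with C on the carbonyl side → ester.
  C≡C: C≡C triple bond → alkyne.
  CH=CH2: C=C double bond → alkene.
Alkene appears at: CH=CH, CH=CH, CH=CH, CH=CH, CH=CH2 → 5.

5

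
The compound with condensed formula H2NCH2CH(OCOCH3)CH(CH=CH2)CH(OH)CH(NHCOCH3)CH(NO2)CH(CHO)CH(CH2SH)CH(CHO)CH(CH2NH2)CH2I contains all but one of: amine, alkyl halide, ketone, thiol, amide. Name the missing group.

ketone

thiol: present (CH(CH2SH) — pendant –CH2SH → thiol).
amide: present (CH(NHCOCH3) — pendant –NHC(=O)CH3: N bonded to a carbonyl → amide (not amine)).
alkyl halide: present (CH2I — halogen on an sp³ carbon → alkyl halide).
amine: present (H2NCH2 — –NH2 on an sp³ carbon with no adjacent C=O → amine).
ketone: absent. In CH(OCOCH3), the C=O is bonded to an –O–C group, which defines an ester, not a ketone. In CH(NHCOCH3), the C=O is bonded to nitrogen, which defines an amide, not a ketone. In CH(CHO), the carbonyl carbon carries an H, so it is an aldehyde, not a ketone.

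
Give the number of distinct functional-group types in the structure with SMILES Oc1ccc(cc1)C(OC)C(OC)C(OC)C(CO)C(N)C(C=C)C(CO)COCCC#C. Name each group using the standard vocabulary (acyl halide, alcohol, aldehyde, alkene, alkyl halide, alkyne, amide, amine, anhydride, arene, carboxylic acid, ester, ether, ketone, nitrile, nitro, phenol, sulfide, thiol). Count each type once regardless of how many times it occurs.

Reading the structure from left to right:
  HOC6H4: –OH attached directly to an aromatic ring → phenol (not alcohol); the ring itself is an arene.
  CH(OCH3): pendant –OCH3: C–O–C with sp³ C, no adjacent C=O → ether.
  CH(OCH3): pendant –OCH3: C–O–C with sp³ C, no adjacent C=O → ether.
  CH(OCH3): pendant –OCH3: C–O–C with sp³ C, no adjacent C=O → ether.
  CH(CH2OH): pendant –CH2OH on an sp³ backbone C → alcohol.
  CH(NH2): –NH2 on an sp³ carbon with no adjacent C=O → amine.
  CH(CH=CH2): pendant –CH=CH2: C=C double bond → alkene.
  CH(CH2OH): pendant –CH2OH on an sp³ backbone C → alcohol.
  CH2OCH2: C–O–C with sp³ carbons on both sides and no adjacent C=O → ether.
  C≡CH: C≡C triple bond → alkyne.
Distinct types present: alcohol, alkene, alkyne, amine, arene, ether, phenol.

7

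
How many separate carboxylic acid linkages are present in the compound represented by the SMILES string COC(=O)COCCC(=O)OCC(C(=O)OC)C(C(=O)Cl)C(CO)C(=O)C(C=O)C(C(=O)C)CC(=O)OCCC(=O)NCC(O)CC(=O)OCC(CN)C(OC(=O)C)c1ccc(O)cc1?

Reading the structure from left to right:
  CH3OOC: CH3O–C(=O)–: carbonyl C bonded to C and to –OCH3 → ester (not ketone + ether).
  CH2OCH2: C–O–C with sp³ carbons on both sides and no adjacent C=O → ether.
  CH2COOCH2: –C(=O)–O–C with C on the carbonyl side → ester.
  CH(COOCH3): pendant –COOCH3: carbonyl C bonded to C and –OCH3 → ester.
  CH(COCl): pendant –C(=O)X: carbonyl C bonded to C and halogen → acyl halide.
  CH(CH2OH): pendant –CH2OH on an sp³ backbone C → alcohol.
  CO: –C(=O)– with carbon on both sides → ketone.
  CH(CHO): pendant –CHO: carbonyl C bonded to C and H → aldehyde.
  CH(COCH3): pendant –COCH3: carbonyl C bonded to two carbons → ketone.
  CH2COOCH2: –C(=O)–O–C with C on the carbonyl side → ester.
  CH2CONHCH2: –C(=O)–N– linkage → amide (the N is not an amine).
  CH(OH): –OH on an sp³ carbon → alcohol (secondary).
  CH2COOCH2: –C(=O)–O–C with C on the carbonyl side → ester.
  CH(CH2NH2): pendant –CH2NH2: N on sp³ C, no adjacent C=O → amine.
  CH(OCOCH3): pendant –OC(=O)CH3: an acyloxy group → ester.
  C6H4OH: –OH attached directly to an aromatic ring → phenol (not alcohol); the ring itself is an arene.
No segment is a carboxylic acid: CH3OOC is ester, not carboxylic acid; CH2COOCH2 is ester, not carboxylic acid; CH(COOCH3) is ester, not carboxylic acid. → 0.

0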